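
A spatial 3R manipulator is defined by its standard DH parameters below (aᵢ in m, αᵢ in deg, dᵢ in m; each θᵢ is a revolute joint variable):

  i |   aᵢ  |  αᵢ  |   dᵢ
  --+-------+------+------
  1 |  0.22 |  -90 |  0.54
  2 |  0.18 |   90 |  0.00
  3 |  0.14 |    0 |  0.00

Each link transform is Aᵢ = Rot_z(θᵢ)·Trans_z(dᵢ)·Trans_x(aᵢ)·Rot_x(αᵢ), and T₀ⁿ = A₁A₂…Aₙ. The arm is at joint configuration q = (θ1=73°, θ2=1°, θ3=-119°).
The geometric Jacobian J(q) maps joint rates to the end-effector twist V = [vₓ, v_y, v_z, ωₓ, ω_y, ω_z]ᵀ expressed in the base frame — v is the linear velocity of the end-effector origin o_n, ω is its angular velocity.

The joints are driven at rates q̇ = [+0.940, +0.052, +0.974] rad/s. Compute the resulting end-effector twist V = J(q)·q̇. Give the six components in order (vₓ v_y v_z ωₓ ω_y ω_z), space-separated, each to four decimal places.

o_n = [0.2142, 0.2818, 0.5380]
J₁: ẑ×o_n = [-0.2818, 0.2142, 0.0000], ω = ẑ
J2: z=[-0.9563, 0.2924, 0.0000] o=[0.0643, 0.2104, 0.5400] → [-0.0006, -0.0019, -0.1121, -0.9563, 0.2924, 0.0000]
J3: z=[0.0051, 0.0167, 0.9998] o=[0.1169, 0.3825, 0.5369] → [0.1007, 0.0972, -0.0021, 0.0051, 0.0167, 0.9998]
V = J·q̇ = [-0.1668, 0.2960, -0.0079, -0.0448, 0.0315, 1.9139]

-0.1668 0.2960 -0.0079 -0.0448 0.0315 1.9139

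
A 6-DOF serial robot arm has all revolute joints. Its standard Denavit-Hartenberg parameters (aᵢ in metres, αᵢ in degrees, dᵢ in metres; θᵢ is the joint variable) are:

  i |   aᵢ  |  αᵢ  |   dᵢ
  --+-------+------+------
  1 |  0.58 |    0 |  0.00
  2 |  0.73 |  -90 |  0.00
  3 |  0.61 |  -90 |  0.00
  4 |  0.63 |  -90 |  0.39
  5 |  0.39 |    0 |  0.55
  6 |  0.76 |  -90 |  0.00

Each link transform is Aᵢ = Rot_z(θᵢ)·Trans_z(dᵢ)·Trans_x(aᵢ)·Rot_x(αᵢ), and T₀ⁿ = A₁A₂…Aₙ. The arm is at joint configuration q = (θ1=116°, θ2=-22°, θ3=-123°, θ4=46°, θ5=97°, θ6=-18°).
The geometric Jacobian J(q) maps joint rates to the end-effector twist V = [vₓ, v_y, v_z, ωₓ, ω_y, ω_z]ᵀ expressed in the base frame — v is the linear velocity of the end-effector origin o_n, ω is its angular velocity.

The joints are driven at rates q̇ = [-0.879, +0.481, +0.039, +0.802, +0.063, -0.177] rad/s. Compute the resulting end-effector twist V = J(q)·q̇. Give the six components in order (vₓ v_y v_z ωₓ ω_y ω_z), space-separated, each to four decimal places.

o_n = [0.6688, 0.2999, 0.1989]
J₁: ẑ×o_n = [-0.2999, 0.6688, 0.0000], ω = ẑ
J2: z=[0.0000, 0.0000, 1.0000] o=[-0.2543, 0.5213, 0.0000] → [0.2214, 0.9231, -0.0000, 0.0000, 0.0000, 1.0000]
J3: z=[-0.9976, -0.0698, 0.0000] o=[-0.3052, 1.2495, 0.0000] → [-0.0139, 0.1984, 1.0152, -0.9976, -0.0698, 0.0000]
J4: z=[-0.0585, 0.8366, 0.5446] o=[-0.2820, 0.9181, 0.5116] → [0.0751, 0.4996, -0.7593, -0.0585, 0.8366, 0.5446]
J5: z=[0.6656, 0.4393, -0.6033] o=[0.1639, 1.0382, 1.0910] → [-0.8373, 0.2892, -0.7132, 0.6656, 0.4393, -0.6033]
J6: z=[0.6656, 0.4393, -0.6033] o=[0.5173, 0.9715, 0.5207] → [-0.5466, 0.1228, -0.5136, 0.6656, 0.4393, -0.6033]
V = J·q̇ = [0.4738, 0.2610, -0.5234, -0.1617, 0.6182, 0.1076]

0.4738 0.2610 -0.5234 -0.1617 0.6182 0.1076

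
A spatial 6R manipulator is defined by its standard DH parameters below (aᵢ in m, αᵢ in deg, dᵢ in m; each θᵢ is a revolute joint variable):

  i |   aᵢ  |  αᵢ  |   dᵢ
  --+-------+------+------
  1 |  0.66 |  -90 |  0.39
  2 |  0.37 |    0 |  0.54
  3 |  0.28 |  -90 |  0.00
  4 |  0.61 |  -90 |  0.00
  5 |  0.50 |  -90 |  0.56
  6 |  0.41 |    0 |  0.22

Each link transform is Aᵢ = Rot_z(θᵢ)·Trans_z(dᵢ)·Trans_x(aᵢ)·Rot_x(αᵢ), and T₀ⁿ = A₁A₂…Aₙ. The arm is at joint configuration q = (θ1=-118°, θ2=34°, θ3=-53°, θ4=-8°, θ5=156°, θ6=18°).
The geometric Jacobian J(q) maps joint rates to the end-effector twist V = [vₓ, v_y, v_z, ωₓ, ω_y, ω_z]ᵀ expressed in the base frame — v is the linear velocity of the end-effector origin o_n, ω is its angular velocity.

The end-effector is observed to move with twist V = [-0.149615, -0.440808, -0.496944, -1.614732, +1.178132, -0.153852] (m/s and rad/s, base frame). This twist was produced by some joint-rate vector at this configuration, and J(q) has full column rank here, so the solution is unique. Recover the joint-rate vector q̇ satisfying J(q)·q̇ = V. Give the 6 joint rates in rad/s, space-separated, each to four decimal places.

-0.0920 -0.2800 -0.8880 -0.9250 0.7630 0.9760

o_n = [-0.3898, -0.8826, 0.3518]
J₁: ẑ×o_n = [0.8826, -0.3898, 0.0000], ω = ẑ
J2: z=[0.8829, -0.4695, 0.0000] o=[-0.3099, -0.5827, 0.3900] → [0.0179, 0.0337, -0.3022, 0.8829, -0.4695, 0.0000]
J3: z=[0.8829, -0.4695, 0.0000] o=[0.0229, -1.1071, 0.1831] → [-0.0792, -0.1490, 0.0045, 0.8829, -0.4695, 0.0000]
J4: z=[-0.1528, -0.2875, -0.9455] o=[-0.1014, -1.3409, 0.2743] → [0.4110, 0.2845, -0.1529, -0.1528, -0.2875, -0.9455]
J5: z=[-0.9361, 0.3487, 0.0453] o=[-0.2945, -1.8850, 0.4709] → [-0.0870, -0.1158, -0.9052, -0.9361, 0.3487, 0.0453]
J6: z=[-0.0108, 0.1002, -0.9949] o=[-0.6430, -1.2238, 0.5413] → [0.3205, -0.2540, -0.0291, -0.0108, 0.1002, -0.9949]
q̇ = J⁺·V = [-0.0920, -0.2800, -0.8880, -0.9250, 0.7630, 0.9760]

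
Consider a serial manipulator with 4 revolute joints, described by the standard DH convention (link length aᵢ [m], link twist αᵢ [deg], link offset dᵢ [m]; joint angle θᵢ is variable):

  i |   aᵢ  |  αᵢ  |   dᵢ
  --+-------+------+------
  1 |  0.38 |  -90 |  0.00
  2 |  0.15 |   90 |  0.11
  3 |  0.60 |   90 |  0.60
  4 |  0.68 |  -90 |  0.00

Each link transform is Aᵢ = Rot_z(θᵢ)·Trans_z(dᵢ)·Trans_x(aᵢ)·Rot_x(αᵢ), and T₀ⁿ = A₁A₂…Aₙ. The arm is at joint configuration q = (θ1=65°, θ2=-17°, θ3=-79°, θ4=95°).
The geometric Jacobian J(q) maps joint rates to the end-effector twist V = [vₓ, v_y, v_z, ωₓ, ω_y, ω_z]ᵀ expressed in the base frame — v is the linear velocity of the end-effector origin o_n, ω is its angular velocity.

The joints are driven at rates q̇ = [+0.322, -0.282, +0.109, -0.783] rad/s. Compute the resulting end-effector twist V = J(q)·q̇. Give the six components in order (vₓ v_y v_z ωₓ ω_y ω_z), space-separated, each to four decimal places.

o_n = [0.4865, 0.0475, 1.2956]
J₁: ẑ×o_n = [-0.0475, 0.4865, 0.0000], ω = ẑ
J2: z=[-0.9063, 0.4226, 0.0000] o=[0.1606, 0.3444, 0.0000] → [0.5476, 1.1742, 0.1314, -0.9063, 0.4226, 0.0000]
J3: z=[-0.1236, -0.2650, 0.9563] o=[0.1215, 0.5209, 0.0439] → [0.1210, 0.5037, 0.1552, -0.1236, -0.2650, 0.9563]
J4: z=[-0.2238, -0.9314, -0.2870] o=[0.6275, 0.2122, 0.6511] → [-0.6476, 0.1847, -0.0945, -0.2238, -0.9314, -0.2870]
V = J·q̇ = [0.3505, -0.2642, 0.0538, 0.4173, 0.5812, 0.6510]

0.3505 -0.2642 0.0538 0.4173 0.5812 0.6510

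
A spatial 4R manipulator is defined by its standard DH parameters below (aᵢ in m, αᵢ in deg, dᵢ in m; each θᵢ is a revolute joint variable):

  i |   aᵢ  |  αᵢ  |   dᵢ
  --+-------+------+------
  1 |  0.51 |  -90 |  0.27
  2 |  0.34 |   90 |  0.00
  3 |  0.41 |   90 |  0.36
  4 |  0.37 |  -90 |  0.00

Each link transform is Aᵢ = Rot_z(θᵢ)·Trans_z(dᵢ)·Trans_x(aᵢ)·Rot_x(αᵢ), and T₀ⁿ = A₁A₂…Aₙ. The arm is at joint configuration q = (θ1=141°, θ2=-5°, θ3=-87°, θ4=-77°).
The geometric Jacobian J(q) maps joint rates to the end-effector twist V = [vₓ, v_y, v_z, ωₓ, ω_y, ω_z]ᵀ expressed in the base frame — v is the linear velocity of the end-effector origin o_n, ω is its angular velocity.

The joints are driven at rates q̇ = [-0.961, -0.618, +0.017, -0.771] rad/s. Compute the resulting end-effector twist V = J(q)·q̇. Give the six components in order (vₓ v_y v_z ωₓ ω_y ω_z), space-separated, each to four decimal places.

o_n = [-0.3696, 0.9331, 0.3014]
J₁: ẑ×o_n = [-0.9331, -0.3696, 0.0000], ω = ẑ
J2: z=[-0.6293, -0.7771, 0.0000] o=[-0.3963, 0.3210, 0.2700] → [-0.0244, 0.0197, -0.3645, -0.6293, -0.7771, 0.0000]
J3: z=[0.0677, -0.0548, 0.9962] o=[-0.6596, 0.5341, 0.2996] → [-0.3976, 0.2887, 0.0429, 0.0677, -0.0548, 0.9962]
J4: z=[0.8061, -0.5854, -0.0870] o=[-0.3941, 0.8460, 0.6601] → [0.2176, 0.2871, 0.0846, 0.8061, -0.5854, -0.0870]
V = J·q̇ = [0.7373, 0.1266, 0.1608, -0.2314, 0.9307, -0.8770]

0.7373 0.1266 0.1608 -0.2314 0.9307 -0.8770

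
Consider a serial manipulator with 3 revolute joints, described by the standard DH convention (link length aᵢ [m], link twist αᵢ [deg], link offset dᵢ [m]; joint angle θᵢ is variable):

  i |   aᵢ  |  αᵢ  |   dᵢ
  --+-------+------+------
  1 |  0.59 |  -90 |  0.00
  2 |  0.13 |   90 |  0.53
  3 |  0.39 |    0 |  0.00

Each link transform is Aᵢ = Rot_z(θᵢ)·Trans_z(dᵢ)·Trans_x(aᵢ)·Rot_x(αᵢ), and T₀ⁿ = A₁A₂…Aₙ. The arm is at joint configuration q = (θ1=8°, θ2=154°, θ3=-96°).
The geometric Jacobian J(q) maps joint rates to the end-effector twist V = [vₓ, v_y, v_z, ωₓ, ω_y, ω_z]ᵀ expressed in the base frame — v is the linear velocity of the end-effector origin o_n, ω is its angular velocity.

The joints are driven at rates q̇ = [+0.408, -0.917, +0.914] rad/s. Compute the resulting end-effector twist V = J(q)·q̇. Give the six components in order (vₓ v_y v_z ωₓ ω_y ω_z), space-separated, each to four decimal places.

-0.3612 0.1217 -0.2290 0.5244 -0.8523 -0.4135

o_n = [0.4851, 0.2117, -0.0391]
J₁: ẑ×o_n = [-0.2117, 0.4851, 0.0000], ω = ẑ
J2: z=[-0.1392, 0.9903, 0.0000] o=[0.5843, 0.0821, 0.0000] → [-0.0387, -0.0054, 0.0802, -0.1392, 0.9903, 0.0000]
J3: z=[0.4341, 0.0610, -0.8988] o=[0.3948, 0.5907, -0.0570] → [-0.3395, -0.0889, -0.1700, 0.4341, 0.0610, -0.8988]
V = J·q̇ = [-0.3612, 0.1217, -0.2290, 0.5244, -0.8523, -0.4135]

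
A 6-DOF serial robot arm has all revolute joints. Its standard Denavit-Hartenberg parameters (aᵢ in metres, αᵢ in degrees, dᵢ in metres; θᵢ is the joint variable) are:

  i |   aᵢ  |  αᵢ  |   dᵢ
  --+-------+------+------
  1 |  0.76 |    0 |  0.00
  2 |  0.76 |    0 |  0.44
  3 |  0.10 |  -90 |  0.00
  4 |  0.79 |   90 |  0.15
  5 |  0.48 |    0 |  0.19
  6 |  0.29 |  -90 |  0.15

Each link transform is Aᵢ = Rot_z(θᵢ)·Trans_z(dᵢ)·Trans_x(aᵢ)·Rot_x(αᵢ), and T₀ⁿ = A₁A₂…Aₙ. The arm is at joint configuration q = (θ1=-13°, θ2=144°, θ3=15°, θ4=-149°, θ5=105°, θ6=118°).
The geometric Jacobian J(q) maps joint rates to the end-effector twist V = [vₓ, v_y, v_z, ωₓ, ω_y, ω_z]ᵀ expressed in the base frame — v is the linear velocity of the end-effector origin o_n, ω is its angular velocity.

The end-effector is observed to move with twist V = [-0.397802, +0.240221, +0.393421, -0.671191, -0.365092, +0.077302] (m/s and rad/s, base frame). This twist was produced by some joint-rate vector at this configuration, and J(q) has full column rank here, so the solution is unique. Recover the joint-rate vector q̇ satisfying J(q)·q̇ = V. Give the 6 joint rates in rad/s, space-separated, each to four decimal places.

o_n = [0.3940, -0.2016, 0.3822]
J₁: ẑ×o_n = [0.2016, 0.3940, -0.0000], ω = ẑ
J2: z=[0.0000, 0.0000, 1.0000] o=[0.7405, -0.1710, 0.0000] → [0.0306, -0.3465, 0.0000, 0.0000, 0.0000, 1.0000]
J3: z=[0.0000, 0.0000, 1.0000] o=[0.2419, 0.4026, 0.4400] → [0.6042, 0.1521, -0.0000, 0.0000, 0.0000, 1.0000]
J4: z=[-0.5592, -0.8290, 0.0000] o=[0.1590, 0.4585, 0.4400] → [0.0479, -0.0323, 0.5640, -0.5592, -0.8290, 0.0000]
J5: z=[0.4270, -0.2880, -0.8572] o=[0.6365, -0.0445, 0.8469] → [-0.0009, 0.4063, -0.1369, 0.4270, -0.2880, -0.8572]
J6: z=[0.4270, -0.2880, -0.8572] o=[0.3701, -0.4240, 0.6200] → [0.2591, 0.0810, 0.1019, 0.4270, -0.2880, -0.8572]
q̇ = J⁺·V = [0.9020, -0.5750, -0.8360, 0.6780, -0.3380, -0.3460]

0.9020 -0.5750 -0.8360 0.6780 -0.3380 -0.3460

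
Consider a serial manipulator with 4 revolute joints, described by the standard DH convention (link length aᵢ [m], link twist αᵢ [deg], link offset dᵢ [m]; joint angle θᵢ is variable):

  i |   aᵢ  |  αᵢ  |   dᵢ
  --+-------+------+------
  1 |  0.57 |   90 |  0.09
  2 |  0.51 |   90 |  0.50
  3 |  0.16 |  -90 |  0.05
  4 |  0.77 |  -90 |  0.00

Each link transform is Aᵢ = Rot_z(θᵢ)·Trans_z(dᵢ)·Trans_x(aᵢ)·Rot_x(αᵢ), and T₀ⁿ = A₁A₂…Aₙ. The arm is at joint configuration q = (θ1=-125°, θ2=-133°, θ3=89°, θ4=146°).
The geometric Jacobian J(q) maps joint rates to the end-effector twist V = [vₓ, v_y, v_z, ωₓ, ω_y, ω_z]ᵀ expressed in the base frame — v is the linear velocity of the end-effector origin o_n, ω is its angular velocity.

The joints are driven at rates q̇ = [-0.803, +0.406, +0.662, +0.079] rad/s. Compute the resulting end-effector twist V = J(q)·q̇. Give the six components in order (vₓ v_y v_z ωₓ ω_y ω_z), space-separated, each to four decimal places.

o_n = [-0.3081, -0.4022, -0.5364]
J₁: ẑ×o_n = [0.4022, -0.3081, 0.0000], ω = ẑ
J2: z=[-0.8192, 0.5736, 0.0000] o=[-0.3269, -0.4669, 0.0900] → [-0.3593, -0.5131, -0.0638, -0.8192, 0.5736, 0.0000]
J3: z=[0.4195, 0.5991, 0.6820] o=[-0.5370, 0.1048, -0.2830] → [0.1939, 0.2624, -0.3498, 0.4195, 0.5991, 0.6820]
J4: z=[-0.4054, -0.5486, 0.7312] o=[-0.6460, 0.2281, -0.2509] → [0.6175, 0.1313, 0.4409, -0.4054, -0.5486, 0.7312]
V = J·q̇ = [-0.2917, 0.2232, -0.2226, -0.0869, 0.5861, -0.2937]

-0.2917 0.2232 -0.2226 -0.0869 0.5861 -0.2937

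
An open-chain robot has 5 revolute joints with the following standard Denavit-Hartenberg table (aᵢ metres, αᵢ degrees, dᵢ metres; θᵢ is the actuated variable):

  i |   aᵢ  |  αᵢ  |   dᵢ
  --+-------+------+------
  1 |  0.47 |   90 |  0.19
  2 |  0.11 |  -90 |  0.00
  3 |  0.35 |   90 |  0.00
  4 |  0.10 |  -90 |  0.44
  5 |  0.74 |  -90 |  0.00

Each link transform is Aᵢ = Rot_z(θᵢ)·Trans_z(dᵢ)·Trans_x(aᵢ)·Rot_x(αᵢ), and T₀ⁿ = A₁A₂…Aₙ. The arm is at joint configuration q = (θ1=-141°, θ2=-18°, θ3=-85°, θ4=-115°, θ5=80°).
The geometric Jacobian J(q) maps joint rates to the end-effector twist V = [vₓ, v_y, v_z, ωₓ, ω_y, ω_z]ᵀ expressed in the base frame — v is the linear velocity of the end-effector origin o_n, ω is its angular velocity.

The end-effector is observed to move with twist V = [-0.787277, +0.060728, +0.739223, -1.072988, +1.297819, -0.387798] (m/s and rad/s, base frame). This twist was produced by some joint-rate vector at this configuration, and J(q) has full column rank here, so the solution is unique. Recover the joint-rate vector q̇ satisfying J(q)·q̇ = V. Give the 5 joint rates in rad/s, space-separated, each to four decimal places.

o_n = [-0.7688, -0.3301, -0.1367]
J₁: ẑ×o_n = [0.3301, -0.7688, 0.0000], ω = ẑ
J2: z=[-0.6293, 0.7771, 0.0000] o=[-0.3653, -0.2958, 0.1900] → [-0.2539, -0.2056, 0.3352, -0.6293, 0.7771, 0.0000]
J3: z=[-0.2402, -0.1945, 0.9511] o=[-0.4466, -0.3616, 0.1560] → [0.0269, -0.3768, -0.0702, -0.2402, -0.1945, 0.9511]
J4: z=[0.6814, 0.6640, 0.3078] o=[-0.6885, -0.1089, 0.1466] → [-0.1200, 0.1683, -0.0974, 0.6814, 0.6640, 0.3078]
J5: z=[-0.5251, 0.7366, -0.4263] o=[-0.3377, 0.1704, 0.1970] → [-0.4591, 0.0086, 0.5803, -0.5251, 0.7366, -0.4263]
q̇ = J⁺·V = [-0.5460, 0.9550, 0.4930, 0.0960, 0.7980]

-0.5460 0.9550 0.4930 0.0960 0.7980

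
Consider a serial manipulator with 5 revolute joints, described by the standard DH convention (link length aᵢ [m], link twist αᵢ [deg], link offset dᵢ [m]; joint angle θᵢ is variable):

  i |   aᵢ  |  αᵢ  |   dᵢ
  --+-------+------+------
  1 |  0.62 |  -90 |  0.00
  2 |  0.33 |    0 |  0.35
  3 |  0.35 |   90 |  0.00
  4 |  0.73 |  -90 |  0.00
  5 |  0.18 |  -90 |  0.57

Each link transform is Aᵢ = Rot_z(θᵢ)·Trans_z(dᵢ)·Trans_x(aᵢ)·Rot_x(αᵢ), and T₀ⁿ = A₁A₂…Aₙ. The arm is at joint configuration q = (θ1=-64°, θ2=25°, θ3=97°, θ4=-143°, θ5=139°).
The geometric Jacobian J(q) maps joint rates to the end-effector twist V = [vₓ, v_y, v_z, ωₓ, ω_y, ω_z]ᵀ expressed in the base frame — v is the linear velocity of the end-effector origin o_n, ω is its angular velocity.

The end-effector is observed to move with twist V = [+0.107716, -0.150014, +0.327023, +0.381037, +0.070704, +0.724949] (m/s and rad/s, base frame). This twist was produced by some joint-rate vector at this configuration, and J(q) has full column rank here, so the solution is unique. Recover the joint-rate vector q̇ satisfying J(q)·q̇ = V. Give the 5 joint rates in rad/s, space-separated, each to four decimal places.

o_n = [-0.1077, -0.8348, -0.2622]
J₁: ẑ×o_n = [0.8348, -0.1077, 0.0000], ω = ẑ
J2: z=[0.8988, 0.4384, 0.0000] o=[0.2718, -0.5573, 0.0000] → [-0.1149, 0.2357, -0.0831, 0.8988, 0.4384, 0.0000]
J3: z=[0.8988, 0.4384, 0.0000] o=[0.7175, -0.6726, -0.1395] → [-0.0538, 0.1103, 0.2159, 0.8988, 0.4384, 0.0000]
J4: z=[0.3718, -0.7622, -0.5299] o=[0.6362, -0.5059, -0.4363] → [-0.3070, 0.3295, -0.6893, 0.3718, -0.7622, -0.5299]
J5: z=[-0.8576, -0.0635, -0.5104] o=[0.3767, -0.9762, 0.0581] → [0.0925, -0.0275, -0.1520, -0.8576, -0.0635, -0.5104]
q̇ = J⁺·V = [0.0970, -0.3260, -0.0800, -0.2450, -0.9760]

0.0970 -0.3260 -0.0800 -0.2450 -0.9760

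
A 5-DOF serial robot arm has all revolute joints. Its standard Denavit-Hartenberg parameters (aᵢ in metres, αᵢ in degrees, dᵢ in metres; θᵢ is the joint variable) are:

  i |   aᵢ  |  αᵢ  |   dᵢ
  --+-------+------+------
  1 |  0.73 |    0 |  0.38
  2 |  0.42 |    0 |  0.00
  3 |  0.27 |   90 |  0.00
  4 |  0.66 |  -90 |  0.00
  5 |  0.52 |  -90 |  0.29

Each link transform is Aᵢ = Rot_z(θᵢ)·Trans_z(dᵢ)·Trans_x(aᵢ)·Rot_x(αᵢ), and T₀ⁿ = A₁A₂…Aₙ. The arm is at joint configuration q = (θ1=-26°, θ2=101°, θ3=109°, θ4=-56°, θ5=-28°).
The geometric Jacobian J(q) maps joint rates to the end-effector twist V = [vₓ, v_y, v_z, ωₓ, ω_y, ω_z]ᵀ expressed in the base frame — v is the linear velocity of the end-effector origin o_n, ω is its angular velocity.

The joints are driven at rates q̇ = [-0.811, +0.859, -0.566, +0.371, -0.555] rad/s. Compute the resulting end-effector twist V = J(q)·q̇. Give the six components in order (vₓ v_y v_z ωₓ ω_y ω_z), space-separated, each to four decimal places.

-0.4195 0.3087 0.4337 0.4331 0.4022 -0.8284

o_n = [-0.3857, 0.2499, -0.3856]
J₁: ẑ×o_n = [-0.2499, -0.3857, 0.0000], ω = ẑ
J2: z=[0.0000, 0.0000, 1.0000] o=[0.6561, -0.3200, 0.3800] → [-0.5700, -1.0418, 0.0000, 0.0000, 0.0000, 1.0000]
J3: z=[0.0000, 0.0000, 1.0000] o=[0.7648, 0.0857, 0.3800] → [-0.1643, -1.1505, 0.0000, 0.0000, 0.0000, 1.0000]
J4: z=[-0.0698, 0.9976, 0.0000] o=[0.4955, 0.0668, 0.3800] → [-0.7638, -0.0534, 0.8662, -0.0698, 0.9976, 0.0000]
J5: z=[-0.8270, -0.0578, 0.5592] o=[0.1273, 0.0411, -0.1672] → [-0.1042, -0.4675, -0.2024, -0.8270, -0.0578, 0.5592]
V = J·q̇ = [-0.4195, 0.3087, 0.4337, 0.4331, 0.4022, -0.8284]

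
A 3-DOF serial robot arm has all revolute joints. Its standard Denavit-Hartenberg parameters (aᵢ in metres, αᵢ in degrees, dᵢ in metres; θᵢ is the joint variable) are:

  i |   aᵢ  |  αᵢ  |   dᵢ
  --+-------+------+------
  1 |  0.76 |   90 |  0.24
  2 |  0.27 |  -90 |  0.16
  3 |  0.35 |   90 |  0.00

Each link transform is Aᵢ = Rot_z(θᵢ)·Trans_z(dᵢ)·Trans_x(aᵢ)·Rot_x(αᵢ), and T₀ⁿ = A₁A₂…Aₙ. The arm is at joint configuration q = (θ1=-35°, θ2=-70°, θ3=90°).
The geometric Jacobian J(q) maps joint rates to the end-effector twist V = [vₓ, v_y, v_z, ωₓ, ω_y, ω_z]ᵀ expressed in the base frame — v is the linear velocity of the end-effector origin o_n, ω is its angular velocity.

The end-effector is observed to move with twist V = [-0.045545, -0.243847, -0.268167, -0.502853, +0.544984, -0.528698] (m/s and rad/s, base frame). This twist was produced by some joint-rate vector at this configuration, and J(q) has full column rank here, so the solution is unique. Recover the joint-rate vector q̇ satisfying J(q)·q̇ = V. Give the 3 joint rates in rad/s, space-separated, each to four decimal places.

o_n = [0.8072, -0.3332, -0.0137]
J₁: ẑ×o_n = [0.3332, 0.8072, -0.0000], ω = ẑ
J2: z=[-0.5736, -0.8192, 0.0000] o=[0.6226, -0.4359, 0.2400] → [0.2078, -0.1455, 0.0923, -0.5736, -0.8192, 0.0000]
J3: z=[0.7698, -0.5390, 0.3420] o=[0.6064, -0.6199, -0.0137] → [-0.0981, 0.0687, 0.3289, 0.7698, -0.5390, 0.3420]
q̇ = J⁺·V = [-0.2650, -0.1580, -0.7710]

-0.2650 -0.1580 -0.7710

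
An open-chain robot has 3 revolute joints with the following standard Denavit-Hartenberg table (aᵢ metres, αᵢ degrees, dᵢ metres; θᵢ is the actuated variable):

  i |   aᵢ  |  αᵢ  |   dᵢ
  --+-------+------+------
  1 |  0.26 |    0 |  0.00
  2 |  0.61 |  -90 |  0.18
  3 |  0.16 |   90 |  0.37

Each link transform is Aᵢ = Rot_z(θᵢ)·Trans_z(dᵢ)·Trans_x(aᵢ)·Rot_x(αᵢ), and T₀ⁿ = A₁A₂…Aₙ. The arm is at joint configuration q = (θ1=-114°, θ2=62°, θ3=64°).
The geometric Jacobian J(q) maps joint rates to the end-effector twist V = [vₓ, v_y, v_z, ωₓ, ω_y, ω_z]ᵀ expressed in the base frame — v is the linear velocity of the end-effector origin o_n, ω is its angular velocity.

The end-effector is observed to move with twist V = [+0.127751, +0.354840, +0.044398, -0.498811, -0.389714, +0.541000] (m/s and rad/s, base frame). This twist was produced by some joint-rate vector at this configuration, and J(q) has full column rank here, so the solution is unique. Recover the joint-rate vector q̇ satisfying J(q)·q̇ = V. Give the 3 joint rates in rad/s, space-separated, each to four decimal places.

o_n = [0.6045, -0.5457, 0.0362]
J₁: ẑ×o_n = [0.5457, 0.6045, -0.0000], ω = ẑ
J2: z=[0.0000, 0.0000, 1.0000] o=[-0.1058, -0.2375, 0.0000] → [0.3082, 0.7103, -0.0000, 0.0000, 0.0000, 1.0000]
J3: z=[0.7880, 0.6157, 0.0000] o=[0.2698, -0.7182, 0.1800] → [-0.0885, 0.1133, -0.0701, 0.7880, 0.6157, 0.0000]
q̇ = J⁺·V = [-0.4000, 0.9410, -0.6330]

-0.4000 0.9410 -0.6330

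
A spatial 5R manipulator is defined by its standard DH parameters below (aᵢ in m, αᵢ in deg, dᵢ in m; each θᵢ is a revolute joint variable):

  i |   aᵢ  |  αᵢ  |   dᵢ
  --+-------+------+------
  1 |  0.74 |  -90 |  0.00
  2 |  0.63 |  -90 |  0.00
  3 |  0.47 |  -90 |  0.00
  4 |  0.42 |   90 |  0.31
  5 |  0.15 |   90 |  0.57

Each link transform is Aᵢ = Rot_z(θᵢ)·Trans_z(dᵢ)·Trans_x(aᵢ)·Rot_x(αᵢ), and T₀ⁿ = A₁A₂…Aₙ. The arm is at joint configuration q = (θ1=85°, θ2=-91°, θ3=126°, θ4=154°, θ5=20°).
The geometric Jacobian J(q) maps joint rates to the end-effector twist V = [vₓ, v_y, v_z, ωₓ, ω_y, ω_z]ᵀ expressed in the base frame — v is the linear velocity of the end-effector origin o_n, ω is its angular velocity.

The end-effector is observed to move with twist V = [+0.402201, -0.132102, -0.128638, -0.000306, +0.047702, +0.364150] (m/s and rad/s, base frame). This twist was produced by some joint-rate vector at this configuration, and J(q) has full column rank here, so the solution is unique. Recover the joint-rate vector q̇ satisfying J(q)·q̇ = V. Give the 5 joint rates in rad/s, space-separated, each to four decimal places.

0.0360 -0.2010 -0.6820 -0.1440 -0.8180

o_n = [-0.0396, -0.0184, 0.1977]
J₁: ẑ×o_n = [0.0184, -0.0396, 0.0000], ω = ẑ
J2: z=[-0.9962, 0.0872, 0.0000] o=[0.0645, 0.7372, 0.0000] → [0.0172, 0.1969, 0.7618, -0.9962, 0.0872, 0.0000]
J3: z=[0.0871, 0.9960, 0.0175] o=[0.0635, 0.7262, 0.6299] → [-0.4175, 0.0359, 0.0379, 0.0871, 0.9960, 0.0175]
J4: z=[-0.5843, 0.0653, -0.8089] o=[0.4427, 0.6979, 0.3537] → [-0.5896, 0.2990, 0.4500, -0.5843, 0.0653, -0.8089]
J5: z=[0.2754, -0.9217, -0.2733] o=[-0.0590, 0.5575, 0.3216] → [-0.0432, 0.0288, -0.1407, 0.2754, -0.9217, -0.2733]
q̇ = J⁺·V = [0.0360, -0.2010, -0.6820, -0.1440, -0.8180]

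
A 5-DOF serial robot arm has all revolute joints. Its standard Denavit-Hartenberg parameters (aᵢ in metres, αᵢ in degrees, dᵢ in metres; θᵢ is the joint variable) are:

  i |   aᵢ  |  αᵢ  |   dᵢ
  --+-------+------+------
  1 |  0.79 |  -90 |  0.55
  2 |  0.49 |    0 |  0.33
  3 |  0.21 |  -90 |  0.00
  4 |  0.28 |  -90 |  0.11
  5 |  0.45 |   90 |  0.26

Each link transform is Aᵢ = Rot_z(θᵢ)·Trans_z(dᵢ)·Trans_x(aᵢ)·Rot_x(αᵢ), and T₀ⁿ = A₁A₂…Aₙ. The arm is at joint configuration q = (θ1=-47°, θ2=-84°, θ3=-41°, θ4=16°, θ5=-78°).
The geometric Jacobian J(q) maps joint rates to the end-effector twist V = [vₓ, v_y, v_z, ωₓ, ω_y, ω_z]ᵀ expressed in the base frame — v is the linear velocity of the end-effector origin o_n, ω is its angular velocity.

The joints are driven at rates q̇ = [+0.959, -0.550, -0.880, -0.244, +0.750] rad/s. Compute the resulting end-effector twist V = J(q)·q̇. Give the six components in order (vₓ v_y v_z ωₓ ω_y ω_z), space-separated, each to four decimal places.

o_n = [0.6697, -0.7518, 1.7603]
J₁: ẑ×o_n = [0.7518, 0.6697, -0.0000], ω = ẑ
J2: z=[0.7314, 0.6820, 0.0000] o=[0.5388, -0.5778, 0.5500] → [0.8255, -0.8852, -0.2166, 0.7314, 0.6820, 0.0000]
J3: z=[0.7314, 0.6820, 0.0000] o=[0.8151, -0.3902, 1.0373] → [0.4931, -0.5288, -0.1654, 0.7314, 0.6820, 0.0000]
J4: z=[0.5587, -0.5991, 0.5736] o=[0.7329, -0.3021, 1.2093] → [-0.0722, -0.3441, -0.2891, 0.5587, -0.5991, 0.5736]
J5: z=[-0.5952, -0.7712, -0.2258] o=[0.6326, -0.3077, 1.4929] → [-0.3065, 0.1508, 0.2929, -0.5952, -0.7712, -0.2258]
V = J·q̇ = [-0.3793, 1.7915, 0.5549, -1.6285, -1.4075, 0.6497]

-0.3793 1.7915 0.5549 -1.6285 -1.4075 0.6497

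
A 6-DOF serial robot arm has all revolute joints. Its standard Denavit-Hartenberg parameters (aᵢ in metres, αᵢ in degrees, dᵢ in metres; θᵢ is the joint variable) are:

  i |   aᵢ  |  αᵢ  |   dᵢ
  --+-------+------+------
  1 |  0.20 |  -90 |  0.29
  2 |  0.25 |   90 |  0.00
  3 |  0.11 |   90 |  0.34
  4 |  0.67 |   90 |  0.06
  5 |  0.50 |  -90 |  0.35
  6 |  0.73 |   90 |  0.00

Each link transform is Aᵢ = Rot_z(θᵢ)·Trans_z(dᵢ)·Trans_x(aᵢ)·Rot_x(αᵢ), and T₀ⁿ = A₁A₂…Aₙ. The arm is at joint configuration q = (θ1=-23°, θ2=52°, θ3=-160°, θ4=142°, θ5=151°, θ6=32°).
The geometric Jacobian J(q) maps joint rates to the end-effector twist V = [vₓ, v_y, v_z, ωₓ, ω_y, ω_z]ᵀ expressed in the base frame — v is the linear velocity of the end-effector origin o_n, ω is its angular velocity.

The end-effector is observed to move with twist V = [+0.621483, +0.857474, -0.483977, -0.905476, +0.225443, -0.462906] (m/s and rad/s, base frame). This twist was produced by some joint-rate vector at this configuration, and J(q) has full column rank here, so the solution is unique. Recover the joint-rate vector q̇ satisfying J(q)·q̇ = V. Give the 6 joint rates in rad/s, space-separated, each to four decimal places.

o_n = [0.2976, 0.3659, 0.5746]
J₁: ẑ×o_n = [-0.3659, 0.2976, 0.0000], ω = ẑ
J2: z=[0.3907, 0.9205, 0.0000] o=[0.1841, -0.0781, 0.2900] → [0.2620, -0.1112, 0.0690, 0.3907, 0.9205, 0.0000]
J3: z=[0.7254, -0.3079, 0.6157] o=[0.3258, -0.1383, 0.0930] → [-0.4587, -0.3667, 0.3571, 0.7254, -0.3079, 0.6157]
J4: z=[0.1733, 0.9473, 0.2695] o=[0.4991, -0.2527, 0.3838] → [0.0141, -0.0874, 0.2981, 0.1733, 0.9473, 0.2695]
J5: z=[0.1615, -0.2973, 0.9410] o=[1.1605, -0.2760, 0.2629] → [-0.6968, -0.8623, -0.1529, 0.1615, -0.2973, 0.9410]
J6: z=[-0.6226, -0.7705, -0.1366] o=[0.8341, -0.0982, 0.7471] → [0.1962, -0.0341, -0.7023, -0.6226, -0.7705, -0.1366]
q̇ = J⁺·V = [0.5410, 0.0580, -0.8410, 0.0910, -0.4830, 0.4110]

0.5410 0.0580 -0.8410 0.0910 -0.4830 0.4110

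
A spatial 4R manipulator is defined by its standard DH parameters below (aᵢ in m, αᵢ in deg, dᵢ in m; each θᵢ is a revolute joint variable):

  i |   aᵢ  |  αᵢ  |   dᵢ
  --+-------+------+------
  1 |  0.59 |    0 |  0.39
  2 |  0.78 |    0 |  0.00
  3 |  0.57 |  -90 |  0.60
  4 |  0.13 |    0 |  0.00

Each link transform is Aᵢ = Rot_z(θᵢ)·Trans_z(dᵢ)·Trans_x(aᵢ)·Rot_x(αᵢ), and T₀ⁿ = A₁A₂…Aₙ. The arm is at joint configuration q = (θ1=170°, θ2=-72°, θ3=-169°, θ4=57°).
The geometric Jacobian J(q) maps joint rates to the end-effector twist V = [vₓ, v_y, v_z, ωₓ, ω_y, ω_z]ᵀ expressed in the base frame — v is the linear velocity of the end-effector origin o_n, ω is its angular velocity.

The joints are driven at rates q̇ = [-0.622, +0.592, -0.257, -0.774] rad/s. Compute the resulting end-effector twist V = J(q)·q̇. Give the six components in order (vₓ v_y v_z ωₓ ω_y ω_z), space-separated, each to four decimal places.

o_n = [-0.4810, 0.2690, 0.8810]
J₁: ẑ×o_n = [-0.2690, -0.4810, 0.0000], ω = ẑ
J2: z=[0.0000, 0.0000, 1.0000] o=[-0.5810, 0.1025, 0.3900] → [-0.1665, 0.1001, 0.0000, 0.0000, 0.0000, 1.0000]
J3: z=[0.0000, 0.0000, 1.0000] o=[-0.6896, 0.8749, 0.3900] → [0.6059, 0.2086, -0.0000, 0.0000, 0.0000, 1.0000]
J4: z=[0.9455, 0.3256, 0.0000] o=[-0.5040, 0.3359, 0.9900] → [-0.0355, 0.1031, -0.0708, 0.9455, 0.3256, 0.0000]
V = J·q̇ = [-0.0595, 0.2250, 0.0548, -0.7318, -0.2520, -0.2870]

-0.0595 0.2250 0.0548 -0.7318 -0.2520 -0.2870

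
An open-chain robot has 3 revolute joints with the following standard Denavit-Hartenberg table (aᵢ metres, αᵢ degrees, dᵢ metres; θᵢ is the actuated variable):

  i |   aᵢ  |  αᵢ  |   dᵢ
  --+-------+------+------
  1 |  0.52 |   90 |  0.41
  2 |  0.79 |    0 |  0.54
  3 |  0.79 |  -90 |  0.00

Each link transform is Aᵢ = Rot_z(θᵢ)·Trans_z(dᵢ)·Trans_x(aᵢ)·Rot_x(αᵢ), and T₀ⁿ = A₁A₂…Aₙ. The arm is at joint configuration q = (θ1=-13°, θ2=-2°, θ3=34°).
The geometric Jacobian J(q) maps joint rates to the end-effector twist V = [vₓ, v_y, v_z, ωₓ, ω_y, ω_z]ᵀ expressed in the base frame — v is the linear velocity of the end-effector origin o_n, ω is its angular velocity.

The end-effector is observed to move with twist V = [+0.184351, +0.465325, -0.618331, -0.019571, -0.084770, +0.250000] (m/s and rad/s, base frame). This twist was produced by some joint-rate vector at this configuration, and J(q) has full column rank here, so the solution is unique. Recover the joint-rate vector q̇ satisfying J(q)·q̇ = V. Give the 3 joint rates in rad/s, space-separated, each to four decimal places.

0.2500 -0.8570 0.9440

o_n = [1.8073, -0.9714, 0.8011]
J₁: ẑ×o_n = [0.9714, 1.8073, -0.0000], ω = ẑ
J2: z=[-0.2250, -0.9744, 0.0000] o=[0.5067, -0.1170, 0.4100] → [-0.3810, 0.0880, 1.4595, -0.2250, -0.9744, 0.0000]
J3: z=[-0.2250, -0.9744, 0.0000] o=[1.1545, -0.8207, 0.3824] → [-0.4079, 0.0942, 0.6700, -0.2250, -0.9744, 0.0000]
q̇ = J⁺·V = [0.2500, -0.8570, 0.9440]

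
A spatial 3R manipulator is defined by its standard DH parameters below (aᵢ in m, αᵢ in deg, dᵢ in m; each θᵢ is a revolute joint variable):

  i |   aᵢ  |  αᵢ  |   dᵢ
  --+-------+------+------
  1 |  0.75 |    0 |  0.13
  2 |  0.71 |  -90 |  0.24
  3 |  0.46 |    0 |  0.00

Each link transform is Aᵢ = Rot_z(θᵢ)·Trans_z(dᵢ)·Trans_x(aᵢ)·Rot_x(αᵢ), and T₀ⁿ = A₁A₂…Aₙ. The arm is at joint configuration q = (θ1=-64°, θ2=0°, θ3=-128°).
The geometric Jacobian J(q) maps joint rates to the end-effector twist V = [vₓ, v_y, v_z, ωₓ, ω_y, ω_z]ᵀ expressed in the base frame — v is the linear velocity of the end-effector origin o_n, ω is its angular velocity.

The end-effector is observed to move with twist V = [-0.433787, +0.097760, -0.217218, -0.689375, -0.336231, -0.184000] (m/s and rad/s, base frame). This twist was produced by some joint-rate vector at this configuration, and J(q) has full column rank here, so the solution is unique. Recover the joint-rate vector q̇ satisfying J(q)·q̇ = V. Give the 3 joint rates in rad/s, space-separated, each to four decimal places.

o_n = [0.5159, -1.0577, 0.7325]
J₁: ẑ×o_n = [1.0577, 0.5159, -0.0000], ω = ẑ
J2: z=[0.0000, 0.0000, 1.0000] o=[0.3288, -0.6741, 0.1300] → [0.3836, 0.1871, -0.0000, 0.0000, 0.0000, 1.0000]
J3: z=[0.8988, 0.4384, 0.0000] o=[0.6400, -1.3122, 0.3700] → [0.1589, -0.3258, 0.2832, 0.8988, 0.4384, 0.0000]
q̇ = J⁺·V = [-0.3580, 0.1740, -0.7670]

-0.3580 0.1740 -0.7670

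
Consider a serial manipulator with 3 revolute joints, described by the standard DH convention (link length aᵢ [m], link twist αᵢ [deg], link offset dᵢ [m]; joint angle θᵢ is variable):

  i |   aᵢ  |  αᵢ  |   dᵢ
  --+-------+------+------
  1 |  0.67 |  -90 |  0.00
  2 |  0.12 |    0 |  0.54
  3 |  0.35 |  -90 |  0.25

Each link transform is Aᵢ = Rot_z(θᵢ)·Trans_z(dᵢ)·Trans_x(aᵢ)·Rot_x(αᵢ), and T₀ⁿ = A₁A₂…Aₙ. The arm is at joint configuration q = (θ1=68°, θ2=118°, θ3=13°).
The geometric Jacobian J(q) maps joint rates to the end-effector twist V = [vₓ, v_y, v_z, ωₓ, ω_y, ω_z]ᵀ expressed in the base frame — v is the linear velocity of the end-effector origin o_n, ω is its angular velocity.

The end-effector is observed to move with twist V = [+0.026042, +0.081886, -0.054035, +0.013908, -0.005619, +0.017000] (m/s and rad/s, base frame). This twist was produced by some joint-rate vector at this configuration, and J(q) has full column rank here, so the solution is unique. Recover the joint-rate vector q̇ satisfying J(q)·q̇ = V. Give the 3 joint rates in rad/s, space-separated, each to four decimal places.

o_n = [-0.5886, 0.6520, -0.3701]
J₁: ẑ×o_n = [-0.6520, -0.5886, 0.0000], ω = ẑ
J2: z=[-0.9272, 0.3746, 0.0000] o=[0.2510, 0.6212, 0.0000] → [-0.1386, -0.3432, 0.2860, -0.9272, 0.3746, 0.0000]
J3: z=[-0.9272, 0.3746, 0.0000] o=[-0.2708, 0.7713, -0.1060] → [-0.0990, -0.2449, 0.2296, -0.9272, 0.3746, 0.0000]
q̇ = J⁺·V = [0.0170, -0.8980, 0.8830]

0.0170 -0.8980 0.8830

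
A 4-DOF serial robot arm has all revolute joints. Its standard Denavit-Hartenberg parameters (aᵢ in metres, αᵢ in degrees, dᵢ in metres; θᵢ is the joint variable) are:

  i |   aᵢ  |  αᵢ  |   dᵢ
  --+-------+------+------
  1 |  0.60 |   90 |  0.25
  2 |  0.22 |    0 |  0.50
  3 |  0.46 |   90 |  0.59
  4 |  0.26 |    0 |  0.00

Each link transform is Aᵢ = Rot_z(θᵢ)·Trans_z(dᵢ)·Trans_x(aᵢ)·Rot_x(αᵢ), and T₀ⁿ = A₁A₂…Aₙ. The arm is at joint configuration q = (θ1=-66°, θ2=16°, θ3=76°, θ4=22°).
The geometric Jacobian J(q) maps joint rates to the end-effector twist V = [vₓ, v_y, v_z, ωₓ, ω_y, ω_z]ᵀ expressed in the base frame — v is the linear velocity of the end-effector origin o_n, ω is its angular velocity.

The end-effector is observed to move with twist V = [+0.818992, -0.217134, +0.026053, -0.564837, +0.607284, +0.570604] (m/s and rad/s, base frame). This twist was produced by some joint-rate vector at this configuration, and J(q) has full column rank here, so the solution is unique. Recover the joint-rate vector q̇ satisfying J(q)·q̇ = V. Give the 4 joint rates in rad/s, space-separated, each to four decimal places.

0.5980 -0.2070 0.4760 -0.7850

o_n = [-0.7646, -1.2019, 1.0113]
J₁: ẑ×o_n = [1.2019, -0.7646, 0.0000], ω = ẑ
J2: z=[-0.9135, -0.4067, 0.0000] o=[0.2440, -0.5481, 0.2500] → [-0.3096, 0.6955, 0.1870, -0.9135, -0.4067, 0.0000]
J3: z=[-0.9135, -0.4067, 0.0000] o=[-0.1267, -0.9447, 0.3106] → [-0.2850, 0.6401, -0.0245, -0.9135, -0.4067, 0.0000]
J4: z=[0.4065, -0.9130, 0.0349] o=[-0.6722, -1.1700, 0.7704] → [-0.2188, -0.1012, -0.0973, 0.4065, -0.9130, 0.0349]
q̇ = J⁺·V = [0.5980, -0.2070, 0.4760, -0.7850]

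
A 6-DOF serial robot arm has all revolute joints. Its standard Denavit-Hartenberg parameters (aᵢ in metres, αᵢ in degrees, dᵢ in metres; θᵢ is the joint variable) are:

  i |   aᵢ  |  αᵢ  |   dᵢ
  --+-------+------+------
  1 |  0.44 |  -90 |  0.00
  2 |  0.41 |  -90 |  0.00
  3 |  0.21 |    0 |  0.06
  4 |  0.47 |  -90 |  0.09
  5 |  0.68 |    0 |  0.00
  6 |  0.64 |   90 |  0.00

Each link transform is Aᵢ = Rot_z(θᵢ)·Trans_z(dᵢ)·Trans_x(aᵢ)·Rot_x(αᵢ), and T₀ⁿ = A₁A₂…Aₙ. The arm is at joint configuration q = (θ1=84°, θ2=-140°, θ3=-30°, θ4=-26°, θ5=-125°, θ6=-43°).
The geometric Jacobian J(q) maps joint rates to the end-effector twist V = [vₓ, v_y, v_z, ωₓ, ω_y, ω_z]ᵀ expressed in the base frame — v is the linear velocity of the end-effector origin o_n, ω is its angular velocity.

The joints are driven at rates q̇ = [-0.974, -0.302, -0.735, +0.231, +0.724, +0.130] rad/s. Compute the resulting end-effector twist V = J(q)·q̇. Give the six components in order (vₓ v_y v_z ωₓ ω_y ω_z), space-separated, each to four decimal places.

o_n = [0.4253, 0.7200, 0.8277]
J₁: ẑ×o_n = [-0.7200, 0.4253, 0.0000], ω = ẑ
J2: z=[-0.9945, 0.1045, 0.0000] o=[0.0460, 0.4376, 0.0000] → [0.0865, 0.8232, -0.3205, -0.9945, 0.1045, 0.0000]
J3: z=[0.0672, 0.6393, 0.7660] o=[0.0132, 0.1252, 0.2635] → [-0.0950, 0.2778, -0.2235, 0.0672, 0.6393, 0.7660]
J4: z=[0.0672, 0.6393, 0.7660] o=[-0.1018, 0.0360, 0.4264] → [-0.2674, 0.3768, -0.2910, 0.0672, 0.6393, 0.7660]
J5: z=[0.4897, -0.6901, 0.5329] o=[-0.5043, -0.0660, 0.6643] → [-0.5316, 0.4153, 1.0264, 0.4897, -0.6901, 0.5329]
J6: z=[0.4897, -0.6901, 0.5329] o=[-0.1278, 0.4225, 0.9508] → [-0.0736, 0.3550, 0.5274, 0.4897, -0.6901, 0.5329]
V = J·q̇ = [0.2887, -0.4331, 1.0055, 0.6847, -0.9431, -0.9050]

0.2887 -0.4331 1.0055 0.6847 -0.9431 -0.9050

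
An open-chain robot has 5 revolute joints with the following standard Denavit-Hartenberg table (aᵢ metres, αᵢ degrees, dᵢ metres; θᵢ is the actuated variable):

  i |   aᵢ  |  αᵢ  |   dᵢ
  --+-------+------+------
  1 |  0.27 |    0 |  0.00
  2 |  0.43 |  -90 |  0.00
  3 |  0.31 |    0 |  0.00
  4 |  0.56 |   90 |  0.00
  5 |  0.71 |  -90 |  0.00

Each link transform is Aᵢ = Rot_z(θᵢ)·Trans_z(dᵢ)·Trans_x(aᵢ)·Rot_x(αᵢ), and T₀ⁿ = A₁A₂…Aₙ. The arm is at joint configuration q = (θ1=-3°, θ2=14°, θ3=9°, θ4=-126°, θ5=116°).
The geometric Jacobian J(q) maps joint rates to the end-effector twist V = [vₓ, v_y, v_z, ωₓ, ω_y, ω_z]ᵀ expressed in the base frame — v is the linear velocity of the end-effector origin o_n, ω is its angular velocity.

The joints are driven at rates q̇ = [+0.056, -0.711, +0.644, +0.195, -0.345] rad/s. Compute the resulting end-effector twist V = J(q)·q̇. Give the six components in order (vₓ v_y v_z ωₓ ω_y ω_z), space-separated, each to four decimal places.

0.5223 -0.1900 0.0937 0.1417 0.8822 -0.4984

o_n = [0.7597, 0.7312, 0.1731]
J₁: ẑ×o_n = [-0.7312, 0.7597, 0.0000], ω = ẑ
J2: z=[0.0000, 0.0000, 1.0000] o=[0.2696, -0.0141, 0.0000] → [-0.7453, 0.4900, 0.0000, 0.0000, 0.0000, 1.0000]
J3: z=[-0.1908, 0.9816, 0.0000] o=[0.6917, 0.0679, 0.0000] → [0.1700, 0.0330, -0.1933, -0.1908, 0.9816, 0.0000]
J4: z=[-0.1908, 0.9816, 0.0000] o=[0.9923, 0.1263, -0.0485] → [0.2176, 0.0423, 0.1129, -0.1908, 0.9816, 0.0000]
J5: z=[-0.8746, -0.1700, -0.4540] o=[0.7427, 0.0778, 0.4505] → [0.3438, -0.2502, -0.5686, -0.8746, -0.1700, -0.4540]
V = J·q̇ = [0.5223, -0.1900, 0.0937, 0.1417, 0.8822, -0.4984]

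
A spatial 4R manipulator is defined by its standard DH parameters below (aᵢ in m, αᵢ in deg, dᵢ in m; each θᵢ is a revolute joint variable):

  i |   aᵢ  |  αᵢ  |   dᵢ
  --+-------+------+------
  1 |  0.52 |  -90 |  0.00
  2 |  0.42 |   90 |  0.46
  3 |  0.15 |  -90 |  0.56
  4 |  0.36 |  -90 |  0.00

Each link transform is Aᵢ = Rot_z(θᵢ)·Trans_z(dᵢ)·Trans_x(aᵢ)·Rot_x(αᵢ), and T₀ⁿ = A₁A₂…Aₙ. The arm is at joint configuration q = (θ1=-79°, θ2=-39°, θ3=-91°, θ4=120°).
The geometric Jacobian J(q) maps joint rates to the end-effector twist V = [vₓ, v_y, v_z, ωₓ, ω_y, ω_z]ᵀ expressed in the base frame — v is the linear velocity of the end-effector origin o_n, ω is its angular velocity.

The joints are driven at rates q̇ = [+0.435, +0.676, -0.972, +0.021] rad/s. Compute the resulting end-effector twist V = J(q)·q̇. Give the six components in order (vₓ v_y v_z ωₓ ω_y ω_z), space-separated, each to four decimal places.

0.3230 -0.0559 -0.0940 0.7831 -0.4876 -0.3072

o_n = [0.6128, -0.5844, 0.4576]
J₁: ẑ×o_n = [0.5844, 0.6128, -0.0000], ω = ẑ
J2: z=[0.9816, 0.1908, 0.0000] o=[0.0992, -0.5104, 0.0000] → [0.0873, -0.4491, -0.1706, 0.9816, 0.1908, 0.0000]
J3: z=[-0.1201, 0.6178, 0.7771] o=[0.6130, -0.7431, 0.2643] → [-0.0039, 0.0230, -0.0189, -0.1201, 0.6178, 0.7771]
J4: z=[0.1311, -0.7661, 0.6292] o=[0.3982, -0.4238, 0.6979] → [0.2852, 0.1665, 0.1433, 0.1311, -0.7661, 0.6292]
V = J·q̇ = [0.3230, -0.0559, -0.0940, 0.7831, -0.4876, -0.3072]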